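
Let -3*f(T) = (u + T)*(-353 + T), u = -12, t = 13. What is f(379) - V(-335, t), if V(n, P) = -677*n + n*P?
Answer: -676862/3 ≈ -2.2562e+5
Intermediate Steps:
V(n, P) = -677*n + P*n
f(T) = -(-353 + T)*(-12 + T)/3 (f(T) = -(-12 + T)*(-353 + T)/3 = -(-353 + T)*(-12 + T)/3)
f(379) - V(-335, t) = (-1412 - 1/3*379**2 + (365/3)*379) - (-335)*(-677 + 13) = (-1412 - 1/3*143641 + 138335/3) - (-335)*(-664) = (-1412 - 143641/3 + 138335/3) - 1*222440 = -9542/3 - 222440 = -676862/3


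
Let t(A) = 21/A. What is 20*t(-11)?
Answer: -420/11 ≈ -38.182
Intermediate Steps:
20*t(-11) = 20*(21/(-11)) = 20*(21*(-1/11)) = 20*(-21/11) = -420/11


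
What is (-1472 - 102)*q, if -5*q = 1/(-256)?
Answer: -787/640 ≈ -1.2297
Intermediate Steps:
q = 1/1280 (q = -1/5/(-256) = -1/5*(-1/256) = 1/1280 ≈ 0.00078125)
(-1472 - 102)*q = (-1472 - 102)*(1/1280) = -1574*1/1280 = -787/640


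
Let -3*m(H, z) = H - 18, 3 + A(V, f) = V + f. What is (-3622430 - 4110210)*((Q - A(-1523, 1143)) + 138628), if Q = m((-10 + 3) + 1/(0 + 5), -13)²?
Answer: -48395270271328/45 ≈ -1.0754e+12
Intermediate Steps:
A(V, f) = -3 + V + f (A(V, f) = -3 + (V + f) = -3 + V + f)
m(H, z) = 6 - H/3 (m(H, z) = -(H - 18)/3 = -(-18 + H)/3 = 6 - H/3)
Q = 15376/225 (Q = (6 - ((-10 + 3) + 1/(0 + 5))/3)² = (6 - (-7 + 1/5)/3)² = (6 - (-7 + ⅕)/3)² = (6 - ⅓*(-34/5))² = (6 + 34/15)² = (124/15)² = 15376/225 ≈ 68.338)
(-3622430 - 4110210)*((Q - A(-1523, 1143)) + 138628) = (-3622430 - 4110210)*((15376/225 - (-3 - 1523 + 1143)) + 138628) = -7732640*((15376/225 - 1*(-383)) + 138628) = -7732640*((15376/225 + 383) + 138628) = -7732640*(101551/225 + 138628) = -7732640*31292851/225 = -48395270271328/45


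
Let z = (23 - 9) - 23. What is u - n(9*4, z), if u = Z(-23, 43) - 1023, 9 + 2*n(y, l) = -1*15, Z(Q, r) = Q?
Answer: -1034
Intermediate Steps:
z = -9 (z = 14 - 23 = -9)
n(y, l) = -12 (n(y, l) = -9/2 + (-1*15)/2 = -9/2 + (½)*(-15) = -9/2 - 15/2 = -12)
u = -1046 (u = -23 - 1023 = -1046)
u - n(9*4, z) = -1046 - 1*(-12) = -1046 + 12 = -1034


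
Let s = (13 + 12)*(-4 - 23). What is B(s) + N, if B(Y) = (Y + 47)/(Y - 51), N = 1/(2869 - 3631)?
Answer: 26545/30734 ≈ 0.86370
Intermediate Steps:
s = -675 (s = 25*(-27) = -675)
N = -1/762 (N = 1/(-762) = -1/762 ≈ -0.0013123)
B(Y) = (47 + Y)/(-51 + Y)
B(s) + N = (47 - 675)/(-51 - 675) - 1/762 = -628/(-726) - 1/762 = -1/726*(-628) - 1/762 = 314/363 - 1/762 = 26545/30734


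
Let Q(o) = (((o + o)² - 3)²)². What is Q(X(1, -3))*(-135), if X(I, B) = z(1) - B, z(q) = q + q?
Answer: -11951452935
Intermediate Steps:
z(q) = 2*q
X(I, B) = 2 - B (X(I, B) = 2*1 - B = 2 - B)
Q(o) = (-3 + 4*o²)⁴ (Q(o) = (((2*o)² - 3)²)² = ((4*o² - 3)²)² = ((-3 + 4*o²)²)² = (-3 + 4*o²)⁴)
Q(X(1, -3))*(-135) = (-3 + 4*(2 - 1*(-3))²)⁴*(-135) = (-3 + 4*(2 + 3)²)⁴*(-135) = (-3 + 4*5²)⁴*(-135) = (-3 + 4*25)⁴*(-135) = (-3 + 100)⁴*(-135) = 97⁴*(-135) = 88529281*(-135) = -11951452935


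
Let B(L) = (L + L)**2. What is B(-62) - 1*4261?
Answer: 11115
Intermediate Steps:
B(L) = 4*L**2 (B(L) = (2*L)**2 = 4*L**2)
B(-62) - 1*4261 = 4*(-62)**2 - 1*4261 = 4*3844 - 4261 = 15376 - 4261 = 11115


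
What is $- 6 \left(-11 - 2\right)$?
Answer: $78$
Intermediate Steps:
$- 6 \left(-11 - 2\right) = \left(-6\right) \left(-13\right) = 78$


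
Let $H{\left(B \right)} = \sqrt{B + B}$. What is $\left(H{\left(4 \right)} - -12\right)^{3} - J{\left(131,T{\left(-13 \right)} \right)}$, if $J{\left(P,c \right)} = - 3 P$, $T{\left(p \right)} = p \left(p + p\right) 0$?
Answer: $2409 + 880 \sqrt{2} \approx 3653.5$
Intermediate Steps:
$H{\left(B \right)} = \sqrt{2} \sqrt{B}$ ($H{\left(B \right)} = \sqrt{2 B} = \sqrt{2} \sqrt{B}$)
$T{\left(p \right)} = 0$ ($T{\left(p \right)} = p 2 p 0 = 2 p^{2} \cdot 0 = 0$)
$\left(H{\left(4 \right)} - -12\right)^{3} - J{\left(131,T{\left(-13 \right)} \right)} = \left(\sqrt{2} \sqrt{4} - -12\right)^{3} - \left(-3\right) 131 = \left(\sqrt{2} \cdot 2 + 12\right)^{3} - -393 = \left(2 \sqrt{2} + 12\right)^{3} + 393 = \left(12 + 2 \sqrt{2}\right)^{3} + 393 = 393 + \left(12 + 2 \sqrt{2}\right)^{3}$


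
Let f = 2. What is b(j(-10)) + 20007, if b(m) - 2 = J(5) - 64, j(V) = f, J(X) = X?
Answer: 19950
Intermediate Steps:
j(V) = 2
b(m) = -57 (b(m) = 2 + (5 - 64) = 2 - 59 = -57)
b(j(-10)) + 20007 = -57 + 20007 = 19950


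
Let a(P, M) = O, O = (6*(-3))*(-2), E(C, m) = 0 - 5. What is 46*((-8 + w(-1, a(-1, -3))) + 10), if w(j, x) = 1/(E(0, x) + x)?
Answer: 2898/31 ≈ 93.484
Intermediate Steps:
E(C, m) = -5
O = 36 (O = -18*(-2) = 36)
a(P, M) = 36
w(j, x) = 1/(-5 + x)
46*((-8 + w(-1, a(-1, -3))) + 10) = 46*((-8 + 1/(-5 + 36)) + 10) = 46*((-8 + 1/31) + 10) = 46*(-247/31 + 10) = 46*(63/31) = 2898/31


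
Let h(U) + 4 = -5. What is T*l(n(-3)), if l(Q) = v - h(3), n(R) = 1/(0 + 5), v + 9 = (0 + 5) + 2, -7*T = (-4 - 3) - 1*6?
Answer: 13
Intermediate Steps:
h(U) = -9 (h(U) = -4 - 5 = -9)
T = 13/7 (T = -((-4 - 3) - 1*6)/7 = -(-7 - 6)/7 = -⅐*(-13) = 13/7 ≈ 1.8571)
v = -2 (v = -9 + ((0 + 5) + 2) = -9 + (5 + 2) = -9 + 7 = -2)
n(R) = ⅕ (n(R) = 1/5 = ⅕)
l(Q) = 7 (l(Q) = -2 - 1*(-9) = -2 + 9 = 7)
T*l(n(-3)) = (13/7)*7 = 13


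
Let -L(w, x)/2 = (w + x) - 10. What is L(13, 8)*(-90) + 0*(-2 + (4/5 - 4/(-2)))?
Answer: 1980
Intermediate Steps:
L(w, x) = 20 - 2*w - 2*x (L(w, x) = -2*((w + x) - 10) = -2*(-10 + w + x) = 20 - 2*w - 2*x)
L(13, 8)*(-90) + 0*(-2 + (4/5 - 4/(-2))) = (20 - 2*13 - 2*8)*(-90) + 0*(-2 + (4/5 - 4/(-2))) = (20 - 26 - 16)*(-90) + 0*(-2 + (4*(⅕) - 4*(-½))) = -22*(-90) + 0*(-2 + (⅘ + 2)) = 1980 + 0*(-2 + 14/5) = 1980 + 0*(⅘) = 1980 + 0 = 1980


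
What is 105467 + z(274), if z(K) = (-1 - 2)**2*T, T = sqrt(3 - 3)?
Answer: 105467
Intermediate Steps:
T = 0 (T = sqrt(0) = 0)
z(K) = 0 (z(K) = (-1 - 2)**2*0 = (-3)**2*0 = 9*0 = 0)
105467 + z(274) = 105467 + 0 = 105467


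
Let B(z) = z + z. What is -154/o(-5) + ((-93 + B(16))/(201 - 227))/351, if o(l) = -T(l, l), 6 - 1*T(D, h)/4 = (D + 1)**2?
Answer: -350741/91260 ≈ -3.8433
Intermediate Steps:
B(z) = 2*z
T(D, h) = 24 - 4*(1 + D)**2 (T(D, h) = 24 - 4*(D + 1)**2 = 24 - 4*(1 + D)**2)
o(l) = -24 + 4*(1 + l)**2 (o(l) = -(24 - 4*(1 + l)**2) = -24 + 4*(1 + l)**2)
-154/o(-5) + ((-93 + B(16))/(201 - 227))/351 = -154/(-24 + 4*(1 - 5)**2) + ((-93 + 2*16)/(201 - 227))/351 = -154/(-24 + 4*(-4)**2) + ((-93 + 32)/(-26))*(1/351) = -154/(-24 + 4*16) - 61*(-1/26)*(1/351) = -154/(-24 + 64) + (61/26)*(1/351) = -154/40 + 61/9126 = -154*1/40 + 61/9126 = -77/20 + 61/9126 = -350741/91260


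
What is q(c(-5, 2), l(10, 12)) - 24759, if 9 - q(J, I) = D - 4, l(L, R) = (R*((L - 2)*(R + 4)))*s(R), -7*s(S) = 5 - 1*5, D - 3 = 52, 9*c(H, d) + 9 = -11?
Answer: -24801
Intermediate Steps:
c(H, d) = -20/9 (c(H, d) = -1 + (⅑)*(-11) = -1 - 11/9 = -20/9)
D = 55 (D = 3 + 52 = 55)
s(S) = 0 (s(S) = -(5 - 1*5)/7 = -(5 - 5)/7 = -⅐*0 = 0)
l(L, R) = 0 (l(L, R) = (R*((L - 2)*(R + 4)))*0 = (R*((-2 + L)*(4 + R)))*0 = (R*(-2 + L)*(4 + R))*0 = 0)
q(J, I) = -42 (q(J, I) = 9 - (55 - 4) = 9 - 1*51 = 9 - 51 = -42)
q(c(-5, 2), l(10, 12)) - 24759 = -42 - 24759 = -24801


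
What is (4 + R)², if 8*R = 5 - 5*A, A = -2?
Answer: 2209/64 ≈ 34.516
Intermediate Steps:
R = 15/8 (R = (5 - 5*(-2))/8 = (5 + 10)/8 = (⅛)*15 = 15/8 ≈ 1.8750)
(4 + R)² = (4 + 15/8)² = (47/8)² = 2209/64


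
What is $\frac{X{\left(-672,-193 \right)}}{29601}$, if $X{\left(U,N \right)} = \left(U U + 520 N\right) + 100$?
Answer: $\frac{39036}{3289} \approx 11.869$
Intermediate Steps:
$X{\left(U,N \right)} = 100 + U^{2} + 520 N$ ($X{\left(U,N \right)} = \left(U^{2} + 520 N\right) + 100 = 100 + U^{2} + 520 N$)
$\frac{X{\left(-672,-193 \right)}}{29601} = \frac{100 + \left(-672\right)^{2} + 520 \left(-193\right)}{29601} = \left(100 + 451584 - 100360\right) \frac{1}{29601} = 351324 \cdot \frac{1}{29601} = \frac{39036}{3289}$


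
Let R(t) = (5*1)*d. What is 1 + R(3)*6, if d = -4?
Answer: -119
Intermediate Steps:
R(t) = -20 (R(t) = (5*1)*(-4) = 5*(-4) = -20)
1 + R(3)*6 = 1 - 20*6 = 1 - 120 = -119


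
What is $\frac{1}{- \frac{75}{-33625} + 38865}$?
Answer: $\frac{1345}{52273428} \approx 2.573 \cdot 10^{-5}$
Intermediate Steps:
$\frac{1}{- \frac{75}{-33625} + 38865} = \frac{1}{\left(-75\right) \left(- \frac{1}{33625}\right) + 38865} = \frac{1}{\frac{3}{1345} + 38865} = \frac{1}{\frac{52273428}{1345}} = \frac{1345}{52273428}$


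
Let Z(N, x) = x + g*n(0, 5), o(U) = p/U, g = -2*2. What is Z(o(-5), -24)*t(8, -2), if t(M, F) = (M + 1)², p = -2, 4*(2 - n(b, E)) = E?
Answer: -2187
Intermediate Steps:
n(b, E) = 2 - E/4
g = -4
t(M, F) = (1 + M)²
o(U) = -2/U
Z(N, x) = -3 + x (Z(N, x) = x - 4*(2 - ¼*5) = x - 4*(2 - 5/4) = x - 4*¾ = x - 3 = -3 + x)
Z(o(-5), -24)*t(8, -2) = (-3 - 24)*(1 + 8)² = -27*9² = -27*81 = -2187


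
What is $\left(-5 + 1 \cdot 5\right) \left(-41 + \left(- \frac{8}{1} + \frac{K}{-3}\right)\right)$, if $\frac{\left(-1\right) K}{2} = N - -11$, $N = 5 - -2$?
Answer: $0$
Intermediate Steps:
$N = 7$ ($N = 5 + 2 = 7$)
$K = -36$ ($K = - 2 \left(7 - -11\right) = - 2 \left(7 + 11\right) = \left(-2\right) 18 = -36$)
$\left(-5 + 1 \cdot 5\right) \left(-41 + \left(- \frac{8}{1} + \frac{K}{-3}\right)\right) = \left(-5 + 1 \cdot 5\right) \left(-41 - \left(-12 + 8\right)\right) = \left(-5 + 5\right) \left(-41 - -4\right) = 0 \left(-41 + \left(-8 + 12\right)\right) = 0 \left(-41 + 4\right) = 0 \left(-37\right) = 0$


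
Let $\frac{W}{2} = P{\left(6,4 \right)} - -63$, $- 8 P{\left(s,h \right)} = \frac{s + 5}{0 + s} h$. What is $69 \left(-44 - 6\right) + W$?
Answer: $- \frac{19955}{6} \approx -3325.8$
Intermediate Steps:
$P{\left(s,h \right)} = - \frac{h \left(5 + s\right)}{8 s}$ ($P{\left(s,h \right)} = - \frac{\frac{s + 5}{0 + s} h}{8} = - \frac{\frac{5 + s}{s} h}{8} = - \frac{h \frac{1}{s} \left(5 + s\right)}{8} = - \frac{h \left(5 + s\right)}{8 s}$)
$W = \frac{745}{6}$ ($W = 2 \left(\left(- \frac{1}{8}\right) 4 \cdot \frac{1}{6} \left(5 + 6\right) - -63\right) = 2 \left(\left(- \frac{1}{8}\right) 4 \cdot \frac{1}{6} \cdot 11 + 63\right) = 2 \left(- \frac{11}{12} + 63\right) = 2 \cdot \frac{745}{12} = \frac{745}{6} \approx 124.17$)
$69 \left(-44 - 6\right) + W = 69 \left(-44 - 6\right) + \frac{745}{6} = 69 \left(-50\right) + \frac{745}{6} = -3450 + \frac{745}{6} = - \frac{19955}{6}$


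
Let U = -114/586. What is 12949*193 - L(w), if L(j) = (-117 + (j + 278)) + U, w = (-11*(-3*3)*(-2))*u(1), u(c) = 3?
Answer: 732379927/293 ≈ 2.4996e+6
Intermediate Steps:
U = -57/293 (U = -114*1/586 = -57/293 ≈ -0.19454)
w = -594 (w = -11*(-3*3)*(-2)*3 = -(-99)*(-2)*3 = -11*18*3 = -198*3 = -594)
L(j) = 47116/293 + j (L(j) = (-117 + (j + 278)) - 57/293 = (-117 + (278 + j)) - 57/293 = (161 + j) - 57/293 = 47116/293 + j)
12949*193 - L(w) = 12949*193 - (47116/293 - 594) = 2499157 - 1*(-126926/293) = 2499157 + 126926/293 = 732379927/293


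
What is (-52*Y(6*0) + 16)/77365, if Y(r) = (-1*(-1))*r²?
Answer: 16/77365 ≈ 0.00020681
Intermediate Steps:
Y(r) = r² (Y(r) = 1*r² = r²)
(-52*Y(6*0) + 16)/77365 = (-52*(6*0)² + 16)/77365 = (-52*0² + 16)*(1/77365) = (-52*0 + 16)*(1/77365) = (0 + 16)*(1/77365) = 16*(1/77365) = 16/77365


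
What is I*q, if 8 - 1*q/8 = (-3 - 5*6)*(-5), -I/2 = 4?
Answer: 10048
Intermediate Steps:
I = -8 (I = -2*4 = -8)
q = -1256 (q = 64 - 8*(-3 - 5*6)*(-5) = 64 - 8*(-3 - 30)*(-5) = 64 - (-264)*(-5) = 64 - 8*165 = 64 - 1320 = -1256)
I*q = -8*(-1256) = 10048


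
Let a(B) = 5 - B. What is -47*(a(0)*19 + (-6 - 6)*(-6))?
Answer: -7849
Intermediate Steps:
-47*(a(0)*19 + (-6 - 6)*(-6)) = -47*((5 - 1*0)*19 + (-6 - 6)*(-6)) = -47*((5 + 0)*19 - 12*(-6)) = -47*(5*19 + 72) = -47*(95 + 72) = -47*167 = -7849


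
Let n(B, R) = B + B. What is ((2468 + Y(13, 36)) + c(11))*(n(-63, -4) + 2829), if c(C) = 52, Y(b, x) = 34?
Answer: 6903462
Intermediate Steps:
n(B, R) = 2*B
((2468 + Y(13, 36)) + c(11))*(n(-63, -4) + 2829) = ((2468 + 34) + 52)*(2*(-63) + 2829) = (2502 + 52)*(-126 + 2829) = 2554*2703 = 6903462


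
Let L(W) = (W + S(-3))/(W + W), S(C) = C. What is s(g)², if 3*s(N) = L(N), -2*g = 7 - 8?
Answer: 25/36 ≈ 0.69444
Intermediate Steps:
g = ½ (g = -(7 - 8)/2 = -½*(-1) = ½ ≈ 0.50000)
L(W) = (-3 + W)/(2*W) (L(W) = (W - 3)/(W + W) = (-3 + W)/((2*W)) = (-3 + W)*(1/(2*W)) = (-3 + W)/(2*W))
s(N) = (-3 + N)/(6*N) (s(N) = ((-3 + N)/(2*N))/3 = (-3 + N)/(6*N))
s(g)² = ((-3 + ½)/(6*(½)))² = ((⅙)*2*(-5/2))² = (-⅚)² = 25/36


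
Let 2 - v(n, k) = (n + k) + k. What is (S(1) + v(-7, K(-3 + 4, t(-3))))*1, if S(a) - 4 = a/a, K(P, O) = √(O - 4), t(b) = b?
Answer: 14 - 2*I*√7 ≈ 14.0 - 5.2915*I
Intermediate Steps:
K(P, O) = √(-4 + O)
v(n, k) = 2 - n - 2*k (v(n, k) = 2 - ((n + k) + k) = 2 - ((k + n) + k) = 2 - (n + 2*k) = 2 + (-n - 2*k) = 2 - n - 2*k)
S(a) = 5 (S(a) = 4 + a/a = 4 + 1 = 5)
(S(1) + v(-7, K(-3 + 4, t(-3))))*1 = (5 + (2 - 1*(-7) - 2*√(-4 - 3)))*1 = (5 + (2 + 7 - 2*I*√7))*1 = (5 + (9 - 2*I*√7))*1 = (14 - 2*I*√7)*1 = 14 - 2*I*√7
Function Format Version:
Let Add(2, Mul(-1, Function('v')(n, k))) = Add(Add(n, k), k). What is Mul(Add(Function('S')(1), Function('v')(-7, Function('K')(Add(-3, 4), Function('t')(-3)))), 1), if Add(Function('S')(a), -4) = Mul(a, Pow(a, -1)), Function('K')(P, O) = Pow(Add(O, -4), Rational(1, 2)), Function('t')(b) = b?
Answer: Add(14, Mul(-2, I, Pow(7, Rational(1, 2)))) ≈ Add(14.000, Mul(-5.2915, I))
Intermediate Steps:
Function('K')(P, O) = Pow(Add(-4, O), Rational(1, 2))
Function('v')(n, k) = Add(2, Mul(-1, n), Mul(-2, k)) (Function('v')(n, k) = Add(2, Mul(-1, Add(Add(n, k), k))) = Add(2, Mul(-1, Add(Add(k, n), k))) = Add(2, Mul(-1, Add(n, Mul(2, k)))) = Add(2, Add(Mul(-1, n), Mul(-2, k))) = Add(2, Mul(-1, n), Mul(-2, k)))
Function('S')(a) = 5 (Function('S')(a) = Add(4, Mul(a, Pow(a, -1))) = Add(4, 1) = 5)
Mul(Add(Function('S')(1), Function('v')(-7, Function('K')(Add(-3, 4), Function('t')(-3)))), 1) = Mul(Add(5, Add(2, Mul(-1, -7), Mul(-2, Pow(Add(-4, -3), Rational(1, 2))))), 1) = Mul(Add(5, Add(2, 7, Mul(-2, Pow(-7, Rational(1, 2))))), 1) = Mul(Add(5, Add(2, 7, Mul(-2, Mul(I, Pow(7, Rational(1, 2)))))), 1) = Mul(Add(5, Add(2, 7, Mul(-2, I, Pow(7, Rational(1, 2))))), 1) = Mul(Add(5, Add(9, Mul(-2, I, Pow(7, Rational(1, 2))))), 1) = Mul(Add(14, Mul(-2, I, Pow(7, Rational(1, 2)))), 1) = Add(14, Mul(-2, I, Pow(7, Rational(1, 2))))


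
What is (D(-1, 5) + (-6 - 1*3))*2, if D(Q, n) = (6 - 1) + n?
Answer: 2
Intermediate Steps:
D(Q, n) = 5 + n
(D(-1, 5) + (-6 - 1*3))*2 = ((5 + 5) + (-6 - 1*3))*2 = (10 + (-6 - 3))*2 = (10 - 9)*2 = 1*2 = 2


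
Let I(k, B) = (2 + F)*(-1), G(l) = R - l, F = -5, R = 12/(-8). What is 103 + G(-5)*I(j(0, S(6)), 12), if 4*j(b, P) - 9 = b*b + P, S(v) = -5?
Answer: 227/2 ≈ 113.50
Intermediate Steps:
R = -3/2 (R = 12*(-1/8) = -3/2 ≈ -1.5000)
j(b, P) = 9/4 + P/4 + b**2/4 (j(b, P) = 9/4 + (b*b + P)/4 = 9/4 + (b**2 + P)/4 = 9/4 + (P + b**2)/4 = 9/4 + (P/4 + b**2/4) = 9/4 + P/4 + b**2/4)
G(l) = -3/2 - l
I(k, B) = 3 (I(k, B) = (2 - 5)*(-1) = -3*(-1) = 3)
103 + G(-5)*I(j(0, S(6)), 12) = 103 + (-3/2 - 1*(-5))*3 = 103 + (-3/2 + 5)*3 = 103 + (7/2)*3 = 103 + 21/2 = 227/2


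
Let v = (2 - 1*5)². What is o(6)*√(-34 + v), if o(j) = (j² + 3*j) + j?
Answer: 300*I ≈ 300.0*I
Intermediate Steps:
o(j) = j² + 4*j
v = 9 (v = (2 - 5)² = (-3)² = 9)
o(6)*√(-34 + v) = (6*(4 + 6))*√(-34 + 9) = (6*10)*√(-25) = 60*(5*I) = 300*I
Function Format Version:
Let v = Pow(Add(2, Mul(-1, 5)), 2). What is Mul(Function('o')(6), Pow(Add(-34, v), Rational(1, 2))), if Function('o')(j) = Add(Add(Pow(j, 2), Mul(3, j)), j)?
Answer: Mul(300, I) ≈ Mul(300.00, I)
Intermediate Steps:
Function('o')(j) = Add(Pow(j, 2), Mul(4, j))
v = 9 (v = Pow(Add(2, -5), 2) = Pow(-3, 2) = 9)
Mul(Function('o')(6), Pow(Add(-34, v), Rational(1, 2))) = Mul(Mul(6, Add(4, 6)), Pow(Add(-34, 9), Rational(1, 2))) = Mul(Mul(6, 10), Pow(-25, Rational(1, 2))) = Mul(60, Mul(5, I)) = Mul(300, I)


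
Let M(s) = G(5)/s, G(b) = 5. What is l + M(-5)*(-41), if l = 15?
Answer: 56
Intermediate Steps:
M(s) = 5/s
l + M(-5)*(-41) = 15 + (5/(-5))*(-41) = 15 + (5*(-⅕))*(-41) = 15 - 1*(-41) = 15 + 41 = 56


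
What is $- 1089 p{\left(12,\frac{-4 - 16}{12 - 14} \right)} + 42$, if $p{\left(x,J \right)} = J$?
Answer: $-10848$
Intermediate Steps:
$- 1089 p{\left(12,\frac{-4 - 16}{12 - 14} \right)} + 42 = - 1089 \frac{-4 - 16}{12 - 14} + 42 = - 1089 \left(- \frac{20}{-2}\right) + 42 = - 1089 \left(\left(-20\right) \left(- \frac{1}{2}\right)\right) + 42 = \left(-1089\right) 10 + 42 = -10890 + 42 = -10848$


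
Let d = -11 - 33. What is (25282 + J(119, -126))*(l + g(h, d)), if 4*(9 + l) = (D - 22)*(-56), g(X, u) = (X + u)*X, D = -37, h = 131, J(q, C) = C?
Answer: 307255384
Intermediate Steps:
d = -44
g(X, u) = X*(X + u)
l = 817 (l = -9 + ((-37 - 22)*(-56))/4 = -9 + (-59*(-56))/4 = -9 + (1/4)*3304 = -9 + 826 = 817)
(25282 + J(119, -126))*(l + g(h, d)) = (25282 - 126)*(817 + 131*(131 - 44)) = 25156*(817 + 131*87) = 25156*(817 + 11397) = 25156*12214 = 307255384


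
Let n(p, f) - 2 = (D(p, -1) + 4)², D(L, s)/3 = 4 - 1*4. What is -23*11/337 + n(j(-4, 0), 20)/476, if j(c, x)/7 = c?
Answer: -57181/80206 ≈ -0.71293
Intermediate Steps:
j(c, x) = 7*c
D(L, s) = 0 (D(L, s) = 3*(4 - 1*4) = 3*(4 - 4) = 3*0 = 0)
n(p, f) = 18 (n(p, f) = 2 + (0 + 4)² = 2 + 4² = 2 + 16 = 18)
-23*11/337 + n(j(-4, 0), 20)/476 = -23*11/337 + 18/476 = -253*1/337 + 18*(1/476) = -253/337 + 9/238 = -57181/80206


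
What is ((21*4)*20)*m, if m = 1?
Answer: 1680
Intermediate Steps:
((21*4)*20)*m = ((21*4)*20)*1 = (84*20)*1 = 1680*1 = 1680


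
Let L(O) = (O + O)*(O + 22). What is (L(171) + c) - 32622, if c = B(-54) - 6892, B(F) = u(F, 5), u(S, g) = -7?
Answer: 26485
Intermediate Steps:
B(F) = -7
c = -6899 (c = -7 - 6892 = -6899)
L(O) = 2*O*(22 + O) (L(O) = (2*O)*(22 + O) = 2*O*(22 + O))
(L(171) + c) - 32622 = (2*171*(22 + 171) - 6899) - 32622 = (2*171*193 - 6899) - 32622 = (66006 - 6899) - 32622 = 59107 - 32622 = 26485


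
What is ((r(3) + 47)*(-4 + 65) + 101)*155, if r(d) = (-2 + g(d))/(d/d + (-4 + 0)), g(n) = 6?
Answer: 1342300/3 ≈ 4.4743e+5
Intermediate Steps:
r(d) = -4/3 (r(d) = (-2 + 6)/(d/d + (-4 + 0)) = 4/(1 - 4) = 4/(-3) = 4*(-⅓) = -4/3)
((r(3) + 47)*(-4 + 65) + 101)*155 = ((-4/3 + 47)*(-4 + 65) + 101)*155 = ((137/3)*61 + 101)*155 = (8357/3 + 101)*155 = (8660/3)*155 = 1342300/3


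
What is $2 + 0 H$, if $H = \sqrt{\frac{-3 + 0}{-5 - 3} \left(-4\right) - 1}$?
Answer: $2$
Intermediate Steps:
$H = \frac{i \sqrt{10}}{2}$ ($H = \sqrt{- \frac{3}{-8} \left(-4\right) - 1} = \sqrt{\left(-3\right) \left(- \frac{1}{8}\right) \left(-4\right) - 1} = \sqrt{\frac{3}{8} \left(-4\right) - 1} = \sqrt{- \frac{3}{2} - 1} = \sqrt{- \frac{5}{2}} = \frac{i \sqrt{10}}{2} \approx 1.5811 i$)
$2 + 0 H = 2 + 0 \frac{i \sqrt{10}}{2} = 2 + 0 = 2$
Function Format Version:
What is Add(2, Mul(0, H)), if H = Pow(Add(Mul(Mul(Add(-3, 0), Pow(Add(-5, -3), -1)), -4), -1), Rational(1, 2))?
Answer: 2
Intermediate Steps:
H = Mul(Rational(1, 2), I, Pow(10, Rational(1, 2))) (H = Pow(Add(Mul(Mul(-3, Pow(-8, -1)), -4), -1), Rational(1, 2)) = Pow(Add(Mul(Mul(-3, Rational(-1, 8)), -4), -1), Rational(1, 2)) = Pow(Add(Mul(Rational(3, 8), -4), -1), Rational(1, 2)) = Pow(Add(Rational(-3, 2), -1), Rational(1, 2)) = Pow(Rational(-5, 2), Rational(1, 2)) = Mul(Rational(1, 2), I, Pow(10, Rational(1, 2))) ≈ Mul(1.5811, I))
Add(2, Mul(0, H)) = Add(2, Mul(0, Mul(Rational(1, 2), I, Pow(10, Rational(1, 2))))) = Add(2, 0) = 2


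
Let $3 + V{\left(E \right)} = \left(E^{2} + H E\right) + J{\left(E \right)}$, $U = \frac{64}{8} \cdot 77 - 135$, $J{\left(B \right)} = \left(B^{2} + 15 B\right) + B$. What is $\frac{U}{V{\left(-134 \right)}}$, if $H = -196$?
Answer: $\frac{481}{60029} \approx 0.0080128$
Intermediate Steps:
$J{\left(B \right)} = B^{2} + 16 B$
$U = 481$ ($U = 64 \cdot \frac{1}{8} \cdot 77 - 135 = 8 \cdot 77 - 135 = 616 - 135 = 481$)
$V{\left(E \right)} = -3 + E^{2} - 196 E + E \left(16 + E\right)$ ($V{\left(E \right)} = -3 + \left(\left(E^{2} - 196 E\right) + E \left(16 + E\right)\right) = -3 + \left(E^{2} - 196 E + E \left(16 + E\right)\right) = -3 + E^{2} - 196 E + E \left(16 + E\right)$)
$\frac{U}{V{\left(-134 \right)}} = \frac{481}{-3 - -24120 + 2 \left(-134\right)^{2}} = \frac{481}{-3 + 24120 + 2 \cdot 17956} = \frac{481}{-3 + 24120 + 35912} = \frac{481}{60029}$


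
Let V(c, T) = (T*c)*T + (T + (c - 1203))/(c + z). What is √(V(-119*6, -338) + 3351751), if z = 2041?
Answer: I*√137737166346370/1327 ≈ 8844.1*I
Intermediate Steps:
V(c, T) = c*T² + (-1203 + T + c)/(2041 + c) (V(c, T) = (T*c)*T + (T + (c - 1203))/(c + 2041) = c*T² + (T + (-1203 + c))/(2041 + c) = c*T² + (-1203 + T + c)/(2041 + c))
√(V(-119*6, -338) + 3351751) = √((-1203 - 338 - 119*6 + (-338)²*(-119*6)² + 2041*(-119*6)*(-338)²)/(2041 - 119*6) + 3351751) = √((-1203 - 338 - 714 + 114244*(-714)² + 2041*(-714)*114244)/(2041 - 714) + 3351751) = √((-1203 - 338 - 714 + 114244*509796 - 166484810856)/1327 + 3351751) = √((-1203 - 338 - 714 + 58241134224 - 166484810856)/1327 + 3351751) = √((1/1327)*(-108243678887) + 3351751) = √(-108243678887/1327 + 3351751) = √(-103795905310/1327) = I*√137737166346370/1327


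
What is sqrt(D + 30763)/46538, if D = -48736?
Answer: 3*I*sqrt(1997)/46538 ≈ 0.0028807*I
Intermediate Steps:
sqrt(D + 30763)/46538 = sqrt(-48736 + 30763)/46538 = sqrt(-17973)*(1/46538) = (3*I*sqrt(1997))*(1/46538) = 3*I*sqrt(1997)/46538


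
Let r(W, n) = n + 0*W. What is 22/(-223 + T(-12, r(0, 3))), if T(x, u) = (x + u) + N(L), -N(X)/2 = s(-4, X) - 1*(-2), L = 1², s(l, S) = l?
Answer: -11/114 ≈ -0.096491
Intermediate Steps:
L = 1
N(X) = 4 (N(X) = -2*(-4 - 1*(-2)) = -2*(-4 + 2) = -2*(-2) = 4)
r(W, n) = n (r(W, n) = n + 0 = n)
T(x, u) = 4 + u + x (T(x, u) = (x + u) + 4 = (u + x) + 4 = 4 + u + x)
22/(-223 + T(-12, r(0, 3))) = 22/(-223 + (4 + 3 - 12)) = 22/(-223 - 5) = 22/(-228) = -1/228*22 = -11/114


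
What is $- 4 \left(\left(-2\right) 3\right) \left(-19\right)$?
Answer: $-456$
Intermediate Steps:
$- 4 \left(\left(-2\right) 3\right) \left(-19\right) = \left(-4\right) \left(-6\right) \left(-19\right) = 24 \left(-19\right) = -456$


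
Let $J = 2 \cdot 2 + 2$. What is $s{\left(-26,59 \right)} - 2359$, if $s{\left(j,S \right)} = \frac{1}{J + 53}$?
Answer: $- \frac{139180}{59} \approx -2359.0$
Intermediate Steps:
$J = 6$ ($J = 4 + 2 = 6$)
$s{\left(j,S \right)} = \frac{1}{59}$ ($s{\left(j,S \right)} = \frac{1}{6 + 53} = \frac{1}{59}$)
$s{\left(-26,59 \right)} - 2359 = \frac{1}{59} - 2359 = - \frac{139180}{59}$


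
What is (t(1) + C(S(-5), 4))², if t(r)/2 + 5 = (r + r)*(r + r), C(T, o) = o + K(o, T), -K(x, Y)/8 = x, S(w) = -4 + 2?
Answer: 900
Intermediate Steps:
S(w) = -2
K(x, Y) = -8*x
C(T, o) = -7*o (C(T, o) = o - 8*o = -7*o)
t(r) = -10 + 8*r² (t(r) = -10 + 2*((r + r)*(r + r)) = -10 + 2*((2*r)*(2*r)) = -10 + 2*(4*r²) = -10 + 8*r²)
(t(1) + C(S(-5), 4))² = ((-10 + 8*1²) - 7*4)² = ((-10 + 8*1) - 28)² = ((-10 + 8) - 28)² = (-2 - 28)² = (-30)² = 900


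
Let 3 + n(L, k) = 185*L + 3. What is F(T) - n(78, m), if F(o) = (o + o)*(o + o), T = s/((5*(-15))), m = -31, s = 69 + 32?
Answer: -81127946/5625 ≈ -14423.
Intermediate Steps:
s = 101
n(L, k) = 185*L (n(L, k) = -3 + (185*L + 3) = -3 + (3 + 185*L) = 185*L)
T = -101/75 (T = 101/((5*(-15))) = 101/(-75) = 101*(-1/75) = -101/75 ≈ -1.3467)
F(o) = 4*o² (F(o) = (2*o)*(2*o) = 4*o²)
F(T) - n(78, m) = 4*(-101/75)² - 185*78 = 4*(10201/5625) - 1*14430 = 40804/5625 - 14430 = -81127946/5625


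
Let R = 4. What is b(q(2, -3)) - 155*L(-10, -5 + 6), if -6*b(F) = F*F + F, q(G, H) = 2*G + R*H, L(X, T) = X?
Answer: 4622/3 ≈ 1540.7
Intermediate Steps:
q(G, H) = 2*G + 4*H
b(F) = -F/6 - F²/6 (b(F) = -(F*F + F)/6 = -(F² + F)/6 = -(F + F²)/6 = -F/6 - F²/6)
b(q(2, -3)) - 155*L(-10, -5 + 6) = -(2*2 + 4*(-3))*(1 + (2*2 + 4*(-3)))/6 - 155*(-10) = -(4 - 12)*(1 + (4 - 12))/6 + 1550 = -⅙*(-8)*(1 - 8) + 1550 = -⅙*(-8)*(-7) + 1550 = -28/3 + 1550 = 4622/3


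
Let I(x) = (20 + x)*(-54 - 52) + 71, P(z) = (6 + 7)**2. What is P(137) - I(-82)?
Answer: -6474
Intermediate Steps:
P(z) = 169 (P(z) = 13**2 = 169)
I(x) = -2049 - 106*x (I(x) = (20 + x)*(-106) + 71 = (-2120 - 106*x) + 71 = -2049 - 106*x)
P(137) - I(-82) = 169 - (-2049 - 106*(-82)) = 169 - (-2049 + 8692) = 169 - 1*6643 = 169 - 6643 = -6474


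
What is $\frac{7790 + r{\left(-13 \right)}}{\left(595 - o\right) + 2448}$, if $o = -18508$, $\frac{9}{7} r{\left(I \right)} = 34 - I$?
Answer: $\frac{70439}{193959} \approx 0.36316$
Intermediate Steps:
$r{\left(I \right)} = \frac{238}{9} - \frac{7 I}{9}$ ($r{\left(I \right)} = \frac{7 \left(34 - I\right)}{9} = \frac{238}{9} - \frac{7 I}{9}$)
$\frac{7790 + r{\left(-13 \right)}}{\left(595 - o\right) + 2448} = \frac{7790 + \left(\frac{238}{9} - - \frac{91}{9}\right)}{\left(595 - -18508\right) + 2448} = \frac{7790 + \left(\frac{238}{9} + \frac{91}{9}\right)}{\left(595 + 18508\right) + 2448} = \frac{7790 + \frac{329}{9}}{19103 + 2448} = \frac{70439}{9 \cdot 21551} = \frac{70439}{9} \cdot \frac{1}{21551} = \frac{70439}{193959}$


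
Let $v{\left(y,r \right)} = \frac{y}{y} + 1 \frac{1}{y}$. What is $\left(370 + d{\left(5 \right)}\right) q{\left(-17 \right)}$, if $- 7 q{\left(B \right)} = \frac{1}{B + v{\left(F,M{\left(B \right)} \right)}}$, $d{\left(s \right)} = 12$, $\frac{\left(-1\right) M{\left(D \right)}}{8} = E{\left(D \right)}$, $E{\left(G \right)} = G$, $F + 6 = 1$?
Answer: $\frac{1910}{567} \approx 3.3686$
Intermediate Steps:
$F = -5$ ($F = -6 + 1 = -5$)
$M{\left(D \right)} = - 8 D$
$v{\left(y,r \right)} = 1 + \frac{1}{y}$
$q{\left(B \right)} = - \frac{1}{7 \left(\frac{4}{5} + B\right)}$ ($q{\left(B \right)} = - \frac{1}{7 \left(B + \frac{1 - 5}{-5}\right)} = - \frac{1}{7 \left(B - - \frac{4}{5}\right)} = - \frac{1}{7 \left(B + \frac{4}{5}\right)} = - \frac{1}{7 \left(\frac{4}{5} + B\right)}$)
$\left(370 + d{\left(5 \right)}\right) q{\left(-17 \right)} = \left(370 + 12\right) \left(- \frac{5}{28 + 35 \left(-17\right)}\right) = 382 \left(- \frac{5}{28 - 595}\right) = 382 \left(- \frac{5}{-567}\right) = 382 \left(\left(-5\right) \left(- \frac{1}{567}\right)\right) = 382 \cdot \frac{5}{567} = \frac{1910}{567}$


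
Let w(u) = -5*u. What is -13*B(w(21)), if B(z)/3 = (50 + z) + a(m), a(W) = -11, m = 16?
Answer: 2574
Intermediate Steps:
B(z) = 117 + 3*z (B(z) = 3*((50 + z) - 11) = 3*(39 + z) = 117 + 3*z)
-13*B(w(21)) = -13*(117 + 3*(-5*21)) = -13*(117 + 3*(-105)) = -13*(117 - 315) = -13*(-198) = 2574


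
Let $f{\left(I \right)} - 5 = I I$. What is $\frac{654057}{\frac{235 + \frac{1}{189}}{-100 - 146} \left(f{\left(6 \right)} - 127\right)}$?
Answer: $\frac{15204863079}{1909888} \approx 7961.1$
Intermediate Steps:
$f{\left(I \right)} = 5 + I^{2}$ ($f{\left(I \right)} = 5 + I I = 5 + I^{2}$)
$\frac{654057}{\frac{235 + \frac{1}{189}}{-100 - 146} \left(f{\left(6 \right)} - 127\right)} = \frac{654057}{\frac{235 + \frac{1}{189}}{-100 - 146} \left(\left(5 + 6^{2}\right) - 127\right)} = \frac{654057}{\frac{235 + \frac{1}{189}}{-246} \left(\left(5 + 36\right) - 127\right)} = \frac{654057}{\frac{44416}{189} \left(- \frac{1}{246}\right) \left(41 - 127\right)} = \frac{654057}{\left(- \frac{22208}{23247}\right) \left(-86\right)} = \frac{654057}{\frac{1909888}{23247}} = 654057 \cdot \frac{23247}{1909888} = \frac{15204863079}{1909888}$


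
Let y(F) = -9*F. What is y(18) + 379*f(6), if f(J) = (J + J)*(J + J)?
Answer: 54414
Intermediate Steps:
f(J) = 4*J² (f(J) = (2*J)*(2*J) = 4*J²)
y(18) + 379*f(6) = -9*18 + 379*(4*6²) = -162 + 379*(4*36) = -162 + 379*144 = -162 + 54576 = 54414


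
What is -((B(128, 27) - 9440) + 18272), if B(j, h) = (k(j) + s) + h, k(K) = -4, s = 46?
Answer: -8901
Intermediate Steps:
B(j, h) = 42 + h (B(j, h) = (-4 + 46) + h = 42 + h)
-((B(128, 27) - 9440) + 18272) = -(((42 + 27) - 9440) + 18272) = -((69 - 9440) + 18272) = -(-9371 + 18272) = -1*8901 = -8901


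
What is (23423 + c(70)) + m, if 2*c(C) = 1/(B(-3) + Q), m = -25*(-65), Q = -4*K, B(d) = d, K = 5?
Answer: 1152207/46 ≈ 25048.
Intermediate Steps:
Q = -20 (Q = -4*5 = -20)
m = 1625
c(C) = -1/46 (c(C) = 1/(2*(-3 - 20)) = (1/2)/(-23) = (1/2)*(-1/23) = -1/46)
(23423 + c(70)) + m = (23423 - 1/46) + 1625 = 1077457/46 + 1625 = 1152207/46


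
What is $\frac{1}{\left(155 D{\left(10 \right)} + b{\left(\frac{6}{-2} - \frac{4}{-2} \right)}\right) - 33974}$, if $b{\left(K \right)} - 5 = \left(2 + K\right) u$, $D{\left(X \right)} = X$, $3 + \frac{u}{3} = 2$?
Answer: $- \frac{1}{32422} \approx -3.0843 \cdot 10^{-5}$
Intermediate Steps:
$u = -3$ ($u = -9 + 3 \cdot 2 = -9 + 6 = -3$)
$b{\left(K \right)} = -1 - 3 K$ ($b{\left(K \right)} = 5 + \left(2 + K\right) \left(-3\right) = 5 - \left(6 + 3 K\right) = -1 - 3 K$)
$\frac{1}{\left(155 D{\left(10 \right)} + b{\left(\frac{6}{-2} - \frac{4}{-2} \right)}\right) - 33974} = \frac{1}{\left(155 \cdot 10 - \left(1 + 3 \left(\frac{6}{-2} - \frac{4}{-2}\right)\right)\right) - 33974} = \frac{1}{\left(1550 - \left(1 + 3 \left(6 \left(- \frac{1}{2}\right) - -2\right)\right)\right) - 33974} = \frac{1}{\left(1550 - \left(1 + 3 \left(-3 + 2\right)\right)\right) - 33974} = \frac{1}{\left(1550 - -2\right) - 33974} = \frac{1}{\left(1550 + \left(-1 + 3\right)\right) - 33974} = \frac{1}{\left(1550 + 2\right) - 33974} = \frac{1}{1552 - 33974} = \frac{1}{-32422} = - \frac{1}{32422}$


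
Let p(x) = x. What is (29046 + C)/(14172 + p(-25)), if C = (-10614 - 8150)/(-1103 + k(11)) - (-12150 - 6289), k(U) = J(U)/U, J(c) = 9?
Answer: 143978636/42879557 ≈ 3.3577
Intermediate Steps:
k(U) = 9/U
C = 55940210/3031 (C = (-10614 - 8150)/(-1103 + 9/11) - (-12150 - 6289) = -18764/(-1103 + 9*(1/11)) - 1*(-18439) = -18764/(-1103 + 9/11) + 18439 = -18764/(-12124/11) + 18439 = -18764*(-11/12124) + 18439 = 51601/3031 + 18439 = 55940210/3031 ≈ 18456.)
(29046 + C)/(14172 + p(-25)) = (29046 + 55940210/3031)/(14172 - 25) = (143978636/3031)/14147 = (143978636/3031)*(1/14147) = 143978636/42879557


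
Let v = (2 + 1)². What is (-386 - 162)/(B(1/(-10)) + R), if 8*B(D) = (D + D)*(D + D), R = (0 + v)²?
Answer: -109600/16201 ≈ -6.7650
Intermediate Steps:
v = 9 (v = 3² = 9)
R = 81 (R = (0 + 9)² = 9² = 81)
B(D) = D²/2 (B(D) = ((D + D)*(D + D))/8 = ((2*D)*(2*D))/8 = (4*D²)/8 = D²/2)
(-386 - 162)/(B(1/(-10)) + R) = (-386 - 162)/((1/(-10))²/2 + 81) = -548/((-⅒)²/2 + 81) = -548/((½)*(1/100) + 81) = -548/(1/200 + 81) = -548/16201/200 = -548*200/16201 = -109600/16201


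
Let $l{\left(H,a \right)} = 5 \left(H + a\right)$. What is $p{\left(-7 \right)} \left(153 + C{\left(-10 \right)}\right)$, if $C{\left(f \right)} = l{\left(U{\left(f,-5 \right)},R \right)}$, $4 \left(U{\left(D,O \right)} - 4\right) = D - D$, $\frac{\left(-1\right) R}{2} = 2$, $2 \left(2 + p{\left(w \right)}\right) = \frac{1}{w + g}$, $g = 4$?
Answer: $- \frac{663}{2} \approx -331.5$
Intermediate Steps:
$p{\left(w \right)} = -2 + \frac{1}{2 \left(4 + w\right)}$ ($p{\left(w \right)} = -2 + \frac{1}{2 \left(w + 4\right)} = -2 + \frac{1}{2 \left(4 + w\right)}$)
$R = -4$ ($R = \left(-2\right) 2 = -4$)
$U{\left(D,O \right)} = 4$ ($U{\left(D,O \right)} = 4 + \frac{D - D}{4} = 4 + \frac{1}{4} \cdot 0 = 4 + 0 = 4$)
$l{\left(H,a \right)} = 5 H + 5 a$
$C{\left(f \right)} = 0$ ($C{\left(f \right)} = 5 \cdot 4 + 5 \left(-4\right) = 20 - 20 = 0$)
$p{\left(-7 \right)} \left(153 + C{\left(-10 \right)}\right) = \frac{-15 - -28}{2 \left(4 - 7\right)} \left(153 + 0\right) = \frac{-15 + 28}{2 \left(-3\right)} 153 = \frac{1}{2} \left(- \frac{1}{3}\right) 13 \cdot 153 = \left(- \frac{13}{6}\right) 153 = - \frac{663}{2}$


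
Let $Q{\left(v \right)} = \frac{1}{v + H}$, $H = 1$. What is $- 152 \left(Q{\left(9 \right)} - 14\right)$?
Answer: $\frac{10564}{5} \approx 2112.8$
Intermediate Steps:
$Q{\left(v \right)} = \frac{1}{1 + v}$ ($Q{\left(v \right)} = \frac{1}{v + 1} = \frac{1}{1 + v}$)
$- 152 \left(Q{\left(9 \right)} - 14\right) = - 152 \left(\frac{1}{1 + 9} - 14\right) = - 152 \left(\frac{1}{10} - 14\right) = \left(-152\right) \left(- \frac{139}{10}\right) = \frac{10564}{5}$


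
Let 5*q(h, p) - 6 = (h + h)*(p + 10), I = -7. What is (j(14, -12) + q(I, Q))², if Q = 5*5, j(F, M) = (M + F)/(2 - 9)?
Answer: 11546404/1225 ≈ 9425.6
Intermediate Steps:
j(F, M) = -F/7 - M/7 (j(F, M) = (F + M)/(-7) = (F + M)*(-⅐) = -F/7 - M/7)
Q = 25
q(h, p) = 6/5 + 2*h*(10 + p)/5 (q(h, p) = 6/5 + ((h + h)*(p + 10))/5 = 6/5 + ((2*h)*(10 + p))/5 = 6/5 + (2*h*(10 + p))/5 = 6/5 + 2*h*(10 + p)/5)
(j(14, -12) + q(I, Q))² = ((-⅐*14 - ⅐*(-12)) + (6/5 + 4*(-7) + (⅖)*(-7)*25))² = ((-2 + 12/7) + (6/5 - 28 - 70))² = (-2/7 - 484/5)² = (-3398/35)² = 11546404/1225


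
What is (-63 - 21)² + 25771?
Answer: 32827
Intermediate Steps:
(-63 - 21)² + 25771 = (-84)² + 25771 = 7056 + 25771 = 32827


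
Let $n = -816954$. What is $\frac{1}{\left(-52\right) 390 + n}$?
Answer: $- \frac{1}{837234} \approx -1.1944 \cdot 10^{-6}$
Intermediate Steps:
$\frac{1}{\left(-52\right) 390 + n} = \frac{1}{\left(-52\right) 390 - 816954} = \frac{1}{-20280 - 816954} = \frac{1}{-837234} = - \frac{1}{837234}$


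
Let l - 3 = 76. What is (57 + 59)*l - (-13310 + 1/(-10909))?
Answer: 245168867/10909 ≈ 22474.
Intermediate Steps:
l = 79 (l = 3 + 76 = 79)
(57 + 59)*l - (-13310 + 1/(-10909)) = (57 + 59)*79 - (-13310 + 1/(-10909)) = 116*79 - (-13310 - 1/10909) = 9164 - 1*(-145198791/10909) = 9164 + 145198791/10909 = 245168867/10909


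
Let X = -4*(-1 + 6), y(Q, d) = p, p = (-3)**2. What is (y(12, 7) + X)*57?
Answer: -627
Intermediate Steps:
p = 9
y(Q, d) = 9
X = -20 (X = -4*5 = -20)
(y(12, 7) + X)*57 = (9 - 20)*57 = -11*57 = -627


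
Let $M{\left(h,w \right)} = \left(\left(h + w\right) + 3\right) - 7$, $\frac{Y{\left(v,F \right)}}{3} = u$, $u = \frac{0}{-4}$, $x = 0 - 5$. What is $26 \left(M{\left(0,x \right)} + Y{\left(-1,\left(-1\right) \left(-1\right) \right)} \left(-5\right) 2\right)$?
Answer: $-234$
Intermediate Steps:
$x = -5$
$u = 0$ ($u = 0 \left(- \frac{1}{4}\right) = 0$)
$Y{\left(v,F \right)} = 0$ ($Y{\left(v,F \right)} = 3 \cdot 0 = 0$)
$M{\left(h,w \right)} = -4 + h + w$ ($M{\left(h,w \right)} = \left(3 + h + w\right) - 7 = -4 + h + w$)
$26 \left(M{\left(0,x \right)} + Y{\left(-1,\left(-1\right) \left(-1\right) \right)} \left(-5\right) 2\right) = 26 \left(\left(-4 + 0 - 5\right) + 0 \left(-5\right) 2\right) = 26 \left(-9 + 0 \cdot 2\right) = 26 \left(-9 + 0\right) = 26 \left(-9\right) = -234$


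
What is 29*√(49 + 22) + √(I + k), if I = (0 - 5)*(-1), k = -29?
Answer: 29*√71 + 2*I*√6 ≈ 244.36 + 4.899*I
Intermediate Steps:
I = 5 (I = -5*(-1) = 5)
29*√(49 + 22) + √(I + k) = 29*√(49 + 22) + √(5 - 29) = 29*√71 + √(-24) = 29*√71 + 2*I*√6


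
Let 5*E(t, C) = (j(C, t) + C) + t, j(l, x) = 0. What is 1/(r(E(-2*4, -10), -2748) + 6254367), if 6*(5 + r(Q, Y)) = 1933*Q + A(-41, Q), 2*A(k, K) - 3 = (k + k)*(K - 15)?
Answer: 20/125066591 ≈ 1.5991e-7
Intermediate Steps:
E(t, C) = C/5 + t/5 (E(t, C) = ((0 + C) + t)/5 = (C + t)/5 = C/5 + t/5)
A(k, K) = 3/2 + k*(-15 + K) (A(k, K) = 3/2 + ((k + k)*(K - 15))/2 = 3/2 + ((2*k)*(-15 + K))/2 = 3/2 + (2*k*(-15 + K))/2 = 3/2 + k*(-15 + K))
r(Q, Y) = 391/4 + 946*Q/3 (r(Q, Y) = -5 + (1933*Q + (3/2 - 15*(-41) + Q*(-41)))/6 = -5 + (1933*Q + (3/2 + 615 - 41*Q))/6 = -5 + (1933*Q + (1233/2 - 41*Q))/6 = -5 + (1233/2 + 1892*Q)/6 = -5 + (411/4 + 946*Q/3) = 391/4 + 946*Q/3)
1/(r(E(-2*4, -10), -2748) + 6254367) = 1/((391/4 + 946*((⅕)*(-10) + (-2*4)/5)/3) + 6254367) = 1/((391/4 + 946*(-2 + (⅕)*(-8))/3) + 6254367) = 1/((391/4 + 946*(-2 - 8/5)/3) + 6254367) = 1/((391/4 + (946/3)*(-18/5)) + 6254367) = 1/((391/4 - 5676/5) + 6254367) = 1/(-20749/20 + 6254367) = 1/(125066591/20) = 20/125066591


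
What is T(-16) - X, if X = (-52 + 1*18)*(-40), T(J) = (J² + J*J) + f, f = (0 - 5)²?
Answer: -823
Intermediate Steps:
f = 25 (f = (-5)² = 25)
T(J) = 25 + 2*J² (T(J) = (J² + J*J) + 25 = (J² + J²) + 25 = 2*J² + 25 = 25 + 2*J²)
X = 1360 (X = (-52 + 18)*(-40) = -34*(-40) = 1360)
T(-16) - X = (25 + 2*(-16)²) - 1*1360 = (25 + 2*256) - 1360 = (25 + 512) - 1360 = 537 - 1360 = -823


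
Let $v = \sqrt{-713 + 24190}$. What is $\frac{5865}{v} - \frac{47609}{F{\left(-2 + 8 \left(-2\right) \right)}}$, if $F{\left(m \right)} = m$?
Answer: $\frac{47609}{18} + \frac{345 \sqrt{23477}}{1381} \approx 2683.2$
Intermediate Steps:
$v = \sqrt{23477} \approx 153.22$
$\frac{5865}{v} - \frac{47609}{F{\left(-2 + 8 \left(-2\right) \right)}} = \frac{5865}{\sqrt{23477}} - \frac{47609}{-2 + 8 \left(-2\right)} = 5865 \frac{\sqrt{23477}}{23477} - \frac{47609}{-2 - 16} = \frac{345 \sqrt{23477}}{1381} - \frac{47609}{-18} = \frac{345 \sqrt{23477}}{1381} - - \frac{47609}{18} = \frac{345 \sqrt{23477}}{1381} + \frac{47609}{18} = \frac{47609}{18} + \frac{345 \sqrt{23477}}{1381}$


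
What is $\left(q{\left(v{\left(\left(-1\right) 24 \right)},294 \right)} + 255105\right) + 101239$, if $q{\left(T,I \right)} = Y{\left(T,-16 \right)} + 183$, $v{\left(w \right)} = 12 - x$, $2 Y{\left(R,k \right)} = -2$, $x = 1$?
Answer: $356526$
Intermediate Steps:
$Y{\left(R,k \right)} = -1$ ($Y{\left(R,k \right)} = \frac{1}{2} \left(-2\right) = -1$)
$v{\left(w \right)} = 11$ ($v{\left(w \right)} = 12 - 1 = 11$)
$q{\left(T,I \right)} = 182$ ($q{\left(T,I \right)} = -1 + 183 = 182$)
$\left(q{\left(v{\left(\left(-1\right) 24 \right)},294 \right)} + 255105\right) + 101239 = \left(182 + 255105\right) + 101239 = 255287 + 101239 = 356526$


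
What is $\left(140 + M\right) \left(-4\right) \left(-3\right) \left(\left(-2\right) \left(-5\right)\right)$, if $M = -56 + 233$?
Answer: $38040$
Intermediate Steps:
$M = 177$
$\left(140 + M\right) \left(-4\right) \left(-3\right) \left(\left(-2\right) \left(-5\right)\right) = \left(140 + 177\right) \left(-4\right) \left(-3\right) \left(\left(-2\right) \left(-5\right)\right) = 317 \cdot 12 \cdot 10 = 317 \cdot 120 = 38040$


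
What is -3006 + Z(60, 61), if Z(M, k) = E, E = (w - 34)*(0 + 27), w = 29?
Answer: -3141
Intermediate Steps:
E = -135 (E = (29 - 34)*(0 + 27) = -5*27 = -135)
Z(M, k) = -135
-3006 + Z(60, 61) = -3006 - 135 = -3141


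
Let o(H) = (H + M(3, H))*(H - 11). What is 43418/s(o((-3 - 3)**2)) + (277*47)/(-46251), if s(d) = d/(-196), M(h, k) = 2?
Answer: -196802523989/21969225 ≈ -8958.1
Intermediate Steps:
o(H) = (-11 + H)*(2 + H) (o(H) = (H + 2)*(H - 11) = (2 + H)*(-11 + H) = (-11 + H)*(2 + H))
s(d) = -d/196 (s(d) = d*(-1/196) = -d/196)
43418/s(o((-3 - 3)**2)) + (277*47)/(-46251) = 43418/((-(-22 + ((-3 - 3)**2)**2 - 9*(-3 - 3)**2)/196)) + (277*47)/(-46251) = 43418/((-(-22 + ((-6)**2)**2 - 9*(-6)**2)/196)) + 13019*(-1/46251) = 43418/((-(-22 + 36**2 - 9*36)/196)) - 13019/46251 = 43418/((-(-22 + 1296 - 324)/196)) - 13019/46251 = 43418/((-1/196*950)) - 13019/46251 = 43418/(-475/98) - 13019/46251 = 43418*(-98/475) - 13019/46251 = -4254964/475 - 13019/46251 = -196802523989/21969225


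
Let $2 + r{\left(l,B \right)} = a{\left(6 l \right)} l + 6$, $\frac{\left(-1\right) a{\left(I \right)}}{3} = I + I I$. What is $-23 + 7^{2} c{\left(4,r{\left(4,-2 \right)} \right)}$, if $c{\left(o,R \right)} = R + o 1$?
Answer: $-352431$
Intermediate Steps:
$a{\left(I \right)} = - 3 I - 3 I^{2}$ ($a{\left(I \right)} = - 3 \left(I + I I\right) = - 3 \left(I + I^{2}\right) = - 3 I - 3 I^{2}$)
$r{\left(l,B \right)} = 4 - 18 l^{2} \left(1 + 6 l\right)$ ($r{\left(l,B \right)} = -2 + \left(- 3 \cdot 6 l \left(1 + 6 l\right) l + 6\right) = -2 + \left(- 18 l \left(1 + 6 l\right) l + 6\right) = -2 - \left(-6 + 18 l^{2} \left(1 + 6 l\right)\right) = 4 - 18 l^{2} \left(1 + 6 l\right)$)
$c{\left(o,R \right)} = R + o$
$-23 + 7^{2} c{\left(4,r{\left(4,-2 \right)} \right)} = -23 + 7^{2} \left(\left(4 - 108 \cdot 4^{3} - 18 \cdot 4^{2}\right) + 4\right) = -23 + 49 \left(\left(4 - 6912 - 288\right) + 4\right) = -23 + 49 \left(-7196 + 4\right) = -23 + 49 \left(-7192\right) = -23 - 352408 = -352431$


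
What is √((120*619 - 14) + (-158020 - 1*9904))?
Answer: I*√93658 ≈ 306.04*I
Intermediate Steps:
√((120*619 - 14) + (-158020 - 1*9904)) = √((74280 - 14) + (-158020 - 9904)) = √(74266 - 167924) = √(-93658) = I*√93658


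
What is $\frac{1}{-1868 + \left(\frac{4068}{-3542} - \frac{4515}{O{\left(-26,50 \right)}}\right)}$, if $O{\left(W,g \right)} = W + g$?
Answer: $- \frac{14168}{29147451} \approx -0.00048608$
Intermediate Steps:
$\frac{1}{-1868 + \left(\frac{4068}{-3542} - \frac{4515}{O{\left(-26,50 \right)}}\right)} = \frac{1}{-1868 + \left(\frac{4068}{-3542} - \frac{4515}{-26 + 50}\right)} = \frac{1}{-1868 + \left(4068 \left(- \frac{1}{3542}\right) - \frac{4515}{24}\right)} = \frac{1}{-1868 - \frac{2681627}{14168}} = \frac{1}{- \frac{29147451}{14168}} = - \frac{14168}{29147451}$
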